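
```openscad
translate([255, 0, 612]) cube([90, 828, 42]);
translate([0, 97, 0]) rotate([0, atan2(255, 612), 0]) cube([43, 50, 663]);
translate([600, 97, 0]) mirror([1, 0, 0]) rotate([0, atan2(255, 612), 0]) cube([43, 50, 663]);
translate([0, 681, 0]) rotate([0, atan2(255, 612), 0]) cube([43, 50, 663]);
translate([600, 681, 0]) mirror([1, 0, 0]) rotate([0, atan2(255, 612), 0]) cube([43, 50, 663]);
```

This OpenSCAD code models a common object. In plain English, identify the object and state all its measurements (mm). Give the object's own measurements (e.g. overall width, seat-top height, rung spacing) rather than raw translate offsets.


A sawhorse. A 90×828×42 mm beam (x, y, z) sits on two A-frame leg pairs. Each pair is two raked legs of 43×50 mm section (50 mm along y) splaying symmetrically in x. Each leg rises 612 mm vertically over 255 mm of horizontal reach and is 663 mm long along its own axis. Every leg's outer bottom edge rests on the floor and its outer top edge meets a bottom edge of the beam — the left legs (tilting toward +x) meet the beam's −x bottom edge, the right legs (their mirror images, tilting toward −x) meet its +x bottom edge — so the leg tops tuck under the beam, the beam's underside is 612 mm above the floor, and the feet are 600 mm apart outside-to-outside with the beam centred between them. The two leg pairs are set in 97 mm from either end of the beam.


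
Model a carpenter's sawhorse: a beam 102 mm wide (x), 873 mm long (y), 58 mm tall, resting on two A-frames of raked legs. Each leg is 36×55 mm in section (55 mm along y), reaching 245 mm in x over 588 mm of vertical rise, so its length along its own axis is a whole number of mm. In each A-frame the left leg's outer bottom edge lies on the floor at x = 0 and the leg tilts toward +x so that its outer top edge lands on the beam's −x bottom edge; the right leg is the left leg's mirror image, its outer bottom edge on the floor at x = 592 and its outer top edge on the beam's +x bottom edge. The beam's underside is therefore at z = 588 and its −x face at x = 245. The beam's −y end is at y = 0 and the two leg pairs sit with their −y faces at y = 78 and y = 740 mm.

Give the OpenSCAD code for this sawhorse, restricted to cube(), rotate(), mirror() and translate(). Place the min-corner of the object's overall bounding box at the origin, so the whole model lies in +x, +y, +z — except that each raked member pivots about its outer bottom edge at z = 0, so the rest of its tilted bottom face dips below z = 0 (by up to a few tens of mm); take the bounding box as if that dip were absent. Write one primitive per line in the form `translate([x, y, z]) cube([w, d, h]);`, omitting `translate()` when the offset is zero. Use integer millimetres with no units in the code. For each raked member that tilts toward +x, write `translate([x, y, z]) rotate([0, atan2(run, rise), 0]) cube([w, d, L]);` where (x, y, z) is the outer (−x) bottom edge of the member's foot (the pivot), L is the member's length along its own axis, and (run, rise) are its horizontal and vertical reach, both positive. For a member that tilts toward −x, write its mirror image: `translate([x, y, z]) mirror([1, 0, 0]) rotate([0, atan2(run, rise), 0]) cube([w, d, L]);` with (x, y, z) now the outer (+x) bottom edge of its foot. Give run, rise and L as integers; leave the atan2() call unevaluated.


translate([245, 0, 588]) cube([102, 873, 58]);
translate([0, 78, 0]) rotate([0, atan2(245, 588), 0]) cube([36, 55, 637]);
translate([592, 78, 0]) mirror([1, 0, 0]) rotate([0, atan2(245, 588), 0]) cube([36, 55, 637]);
translate([0, 740, 0]) rotate([0, atan2(245, 588), 0]) cube([36, 55, 637]);
translate([592, 740, 0]) mirror([1, 0, 0]) rotate([0, atan2(245, 588), 0]) cube([36, 55, 637]);


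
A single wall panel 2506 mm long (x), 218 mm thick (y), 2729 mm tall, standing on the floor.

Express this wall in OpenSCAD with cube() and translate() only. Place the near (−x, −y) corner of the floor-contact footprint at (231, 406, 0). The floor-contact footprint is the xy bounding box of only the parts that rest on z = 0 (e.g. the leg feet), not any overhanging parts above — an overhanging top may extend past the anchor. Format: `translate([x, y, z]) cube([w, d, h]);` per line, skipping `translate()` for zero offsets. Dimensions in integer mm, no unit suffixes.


translate([231, 406, 0]) cube([2506, 218, 2729]);


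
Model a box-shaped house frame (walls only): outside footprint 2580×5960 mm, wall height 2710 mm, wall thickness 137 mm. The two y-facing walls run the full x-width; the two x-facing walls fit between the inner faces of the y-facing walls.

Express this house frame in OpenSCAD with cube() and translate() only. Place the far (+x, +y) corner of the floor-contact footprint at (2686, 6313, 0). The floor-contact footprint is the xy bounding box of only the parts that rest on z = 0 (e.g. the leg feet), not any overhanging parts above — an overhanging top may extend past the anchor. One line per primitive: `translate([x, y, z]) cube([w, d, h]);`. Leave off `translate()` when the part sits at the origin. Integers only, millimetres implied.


translate([106, 353, 0]) cube([2580, 137, 2710]);
translate([106, 6176, 0]) cube([2580, 137, 2710]);
translate([106, 490, 0]) cube([137, 5686, 2710]);
translate([2549, 490, 0]) cube([137, 5686, 2710]);


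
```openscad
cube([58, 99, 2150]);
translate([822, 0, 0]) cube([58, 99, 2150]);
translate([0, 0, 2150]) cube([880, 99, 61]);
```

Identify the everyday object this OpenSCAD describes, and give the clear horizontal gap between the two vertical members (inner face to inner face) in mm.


A door frame. The clear opening width is 764 mm.

Two 2150 mm tall posts with a header on top — a door frame. The left jamb is 58 mm wide at x = 0; the right jamb starts at x = 822. The clear opening is 822 − 58 = 764 mm.


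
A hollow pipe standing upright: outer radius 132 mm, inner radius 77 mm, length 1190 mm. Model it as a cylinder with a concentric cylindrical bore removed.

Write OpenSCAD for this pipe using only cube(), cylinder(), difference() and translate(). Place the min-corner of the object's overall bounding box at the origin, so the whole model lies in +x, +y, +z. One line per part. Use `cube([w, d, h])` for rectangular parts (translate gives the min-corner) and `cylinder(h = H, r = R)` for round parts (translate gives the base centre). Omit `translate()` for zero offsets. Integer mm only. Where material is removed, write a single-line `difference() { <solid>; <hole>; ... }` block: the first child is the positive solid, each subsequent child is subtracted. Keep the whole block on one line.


difference() { translate([132, 132, 0]) cylinder(h = 1190, r = 132); translate([132, 132, 0]) cylinder(h = 1190, r = 77); }


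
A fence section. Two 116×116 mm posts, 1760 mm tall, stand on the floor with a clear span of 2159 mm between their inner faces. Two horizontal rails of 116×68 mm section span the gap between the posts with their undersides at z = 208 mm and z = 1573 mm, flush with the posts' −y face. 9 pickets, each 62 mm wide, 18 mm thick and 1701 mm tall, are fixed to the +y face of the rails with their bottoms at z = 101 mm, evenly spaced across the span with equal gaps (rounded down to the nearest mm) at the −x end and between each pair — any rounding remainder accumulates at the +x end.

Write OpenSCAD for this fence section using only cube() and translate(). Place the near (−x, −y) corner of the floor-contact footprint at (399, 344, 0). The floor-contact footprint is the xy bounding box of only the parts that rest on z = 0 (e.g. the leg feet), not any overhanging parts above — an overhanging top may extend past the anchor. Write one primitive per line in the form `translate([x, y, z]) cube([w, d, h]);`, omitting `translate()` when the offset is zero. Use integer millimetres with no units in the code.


translate([399, 344, 0]) cube([116, 116, 1760]);
translate([2674, 344, 0]) cube([116, 116, 1760]);
translate([515, 344, 208]) cube([2159, 116, 68]);
translate([515, 344, 1573]) cube([2159, 116, 68]);
translate([675, 460, 101]) cube([62, 18, 1701]);
translate([897, 460, 101]) cube([62, 18, 1701]);
translate([1119, 460, 101]) cube([62, 18, 1701]);
translate([1341, 460, 101]) cube([62, 18, 1701]);
translate([1563, 460, 101]) cube([62, 18, 1701]);
translate([1785, 460, 101]) cube([62, 18, 1701]);
translate([2007, 460, 101]) cube([62, 18, 1701]);
translate([2229, 460, 101]) cube([62, 18, 1701]);
translate([2451, 460, 101]) cube([62, 18, 1701]);


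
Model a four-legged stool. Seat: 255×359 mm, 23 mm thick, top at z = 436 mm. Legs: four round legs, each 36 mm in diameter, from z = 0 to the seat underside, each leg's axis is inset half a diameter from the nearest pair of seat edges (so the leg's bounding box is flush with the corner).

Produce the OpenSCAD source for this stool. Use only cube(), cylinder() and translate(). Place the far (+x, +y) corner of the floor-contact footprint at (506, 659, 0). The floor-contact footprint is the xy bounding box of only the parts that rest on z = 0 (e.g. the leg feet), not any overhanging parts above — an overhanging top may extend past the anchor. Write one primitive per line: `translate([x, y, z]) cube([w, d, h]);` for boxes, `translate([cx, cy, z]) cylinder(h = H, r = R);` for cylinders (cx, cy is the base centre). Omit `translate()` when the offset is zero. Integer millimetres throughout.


translate([251, 300, 413]) cube([255, 359, 23]);
translate([269, 318, 0]) cylinder(h = 413, r = 18);
translate([488, 318, 0]) cylinder(h = 413, r = 18);
translate([269, 641, 0]) cylinder(h = 413, r = 18);
translate([488, 641, 0]) cylinder(h = 413, r = 18);


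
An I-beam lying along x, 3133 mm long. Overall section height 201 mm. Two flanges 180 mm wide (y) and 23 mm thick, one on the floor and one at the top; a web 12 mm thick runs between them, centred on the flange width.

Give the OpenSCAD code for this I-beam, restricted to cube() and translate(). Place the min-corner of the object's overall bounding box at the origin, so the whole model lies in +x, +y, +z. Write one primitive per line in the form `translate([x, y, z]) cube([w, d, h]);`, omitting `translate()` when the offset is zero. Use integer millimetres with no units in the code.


cube([3133, 180, 23]);
translate([0, 84, 23]) cube([3133, 12, 155]);
translate([0, 0, 178]) cube([3133, 180, 23]);


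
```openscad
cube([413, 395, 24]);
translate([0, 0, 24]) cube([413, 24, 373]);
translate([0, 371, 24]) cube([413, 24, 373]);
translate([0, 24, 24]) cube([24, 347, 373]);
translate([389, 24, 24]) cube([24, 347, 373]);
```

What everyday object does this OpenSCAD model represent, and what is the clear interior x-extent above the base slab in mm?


An open box. The internal width is 365 mm.

A 413×395 base slab with four walls standing on it — an open box. The base is 413 mm wide and the walls are 24 mm thick, so the internal width is 413 − 2 × 24 = 365 mm.


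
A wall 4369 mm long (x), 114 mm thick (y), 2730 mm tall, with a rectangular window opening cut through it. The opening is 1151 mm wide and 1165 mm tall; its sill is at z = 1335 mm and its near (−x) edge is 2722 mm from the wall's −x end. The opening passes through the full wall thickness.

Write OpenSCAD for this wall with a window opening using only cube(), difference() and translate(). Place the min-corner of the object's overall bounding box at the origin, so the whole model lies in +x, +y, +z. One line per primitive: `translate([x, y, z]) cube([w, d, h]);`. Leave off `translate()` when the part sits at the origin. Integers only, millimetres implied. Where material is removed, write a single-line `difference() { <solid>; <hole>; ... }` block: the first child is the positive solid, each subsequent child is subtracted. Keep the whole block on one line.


difference() { cube([4369, 114, 2730]); translate([2722, 0, 1335]) cube([1151, 114, 1165]); }


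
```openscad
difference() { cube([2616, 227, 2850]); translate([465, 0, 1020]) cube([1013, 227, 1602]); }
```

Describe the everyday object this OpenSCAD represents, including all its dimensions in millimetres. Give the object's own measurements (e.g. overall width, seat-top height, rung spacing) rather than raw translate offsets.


A wall 2616 mm long (x), 227 mm thick (y), 2850 mm tall, with a rectangular window opening cut through it. The opening is 1013 mm wide and 1602 mm tall; its sill is at z = 1020 mm and its near (−x) edge is 465 mm from the wall's −x end. The opening passes through the full wall thickness.


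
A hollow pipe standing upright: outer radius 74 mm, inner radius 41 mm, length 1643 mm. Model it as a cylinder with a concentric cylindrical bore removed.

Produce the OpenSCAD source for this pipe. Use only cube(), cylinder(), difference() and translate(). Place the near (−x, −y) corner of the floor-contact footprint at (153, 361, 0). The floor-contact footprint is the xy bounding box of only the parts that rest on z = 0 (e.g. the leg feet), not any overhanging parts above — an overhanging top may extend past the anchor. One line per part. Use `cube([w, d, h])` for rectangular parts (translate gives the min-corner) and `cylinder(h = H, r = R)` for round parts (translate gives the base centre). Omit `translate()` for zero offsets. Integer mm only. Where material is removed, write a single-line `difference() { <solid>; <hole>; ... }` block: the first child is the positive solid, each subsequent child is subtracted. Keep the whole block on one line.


difference() { translate([227, 435, 0]) cylinder(h = 1643, r = 74); translate([227, 435, 0]) cylinder(h = 1643, r = 41); }


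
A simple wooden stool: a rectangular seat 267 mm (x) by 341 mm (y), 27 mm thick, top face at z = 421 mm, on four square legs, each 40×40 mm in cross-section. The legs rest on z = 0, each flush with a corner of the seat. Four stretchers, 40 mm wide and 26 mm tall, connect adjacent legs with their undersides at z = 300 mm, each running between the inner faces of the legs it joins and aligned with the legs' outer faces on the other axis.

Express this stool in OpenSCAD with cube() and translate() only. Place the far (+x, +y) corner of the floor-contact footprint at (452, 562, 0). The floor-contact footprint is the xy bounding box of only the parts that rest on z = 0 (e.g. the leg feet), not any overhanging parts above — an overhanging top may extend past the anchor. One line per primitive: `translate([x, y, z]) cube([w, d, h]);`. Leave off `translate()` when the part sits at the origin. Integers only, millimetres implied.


translate([185, 221, 394]) cube([267, 341, 27]);
translate([185, 221, 0]) cube([40, 40, 394]);
translate([412, 221, 0]) cube([40, 40, 394]);
translate([185, 522, 0]) cube([40, 40, 394]);
translate([412, 522, 0]) cube([40, 40, 394]);
translate([225, 221, 300]) cube([187, 40, 26]);
translate([225, 522, 300]) cube([187, 40, 26]);
translate([185, 261, 300]) cube([40, 261, 26]);
translate([412, 261, 300]) cube([40, 261, 26]);


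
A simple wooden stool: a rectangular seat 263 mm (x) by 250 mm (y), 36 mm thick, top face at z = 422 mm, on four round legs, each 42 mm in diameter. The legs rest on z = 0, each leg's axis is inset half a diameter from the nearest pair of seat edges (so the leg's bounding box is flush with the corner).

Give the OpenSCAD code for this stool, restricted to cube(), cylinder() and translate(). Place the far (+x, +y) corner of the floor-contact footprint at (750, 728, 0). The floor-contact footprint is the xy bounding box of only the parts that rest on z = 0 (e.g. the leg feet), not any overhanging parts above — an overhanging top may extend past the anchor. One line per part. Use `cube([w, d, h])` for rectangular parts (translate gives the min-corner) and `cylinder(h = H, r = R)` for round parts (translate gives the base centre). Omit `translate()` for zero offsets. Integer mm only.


translate([487, 478, 386]) cube([263, 250, 36]);
translate([508, 499, 0]) cylinder(h = 386, r = 21);
translate([729, 499, 0]) cylinder(h = 386, r = 21);
translate([508, 707, 0]) cylinder(h = 386, r = 21);
translate([729, 707, 0]) cylinder(h = 386, r = 21);


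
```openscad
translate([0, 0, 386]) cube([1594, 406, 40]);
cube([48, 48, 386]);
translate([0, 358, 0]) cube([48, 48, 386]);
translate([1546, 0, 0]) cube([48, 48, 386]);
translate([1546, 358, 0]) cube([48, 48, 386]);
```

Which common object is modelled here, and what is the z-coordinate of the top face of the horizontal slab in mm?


A bench. The seat-top height is 426 mm.

A long slab on four corner posts — a bench. The slab sits at z = 386 with thickness 40, so the top is 386 + 40 = 426 mm.


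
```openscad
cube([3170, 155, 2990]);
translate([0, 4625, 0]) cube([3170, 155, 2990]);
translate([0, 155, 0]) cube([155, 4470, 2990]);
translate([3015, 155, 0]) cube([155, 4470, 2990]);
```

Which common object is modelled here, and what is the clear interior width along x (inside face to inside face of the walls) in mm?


A house (or room) frame. The interior width is 2860 mm.

Four 2990 mm walls enclosing a rectangle with no floor or roof — a room or house frame. Outside width is 3170 mm and wall thickness is 155 mm, so the interior width is 3170 − 2 × 155 = 2860 mm.


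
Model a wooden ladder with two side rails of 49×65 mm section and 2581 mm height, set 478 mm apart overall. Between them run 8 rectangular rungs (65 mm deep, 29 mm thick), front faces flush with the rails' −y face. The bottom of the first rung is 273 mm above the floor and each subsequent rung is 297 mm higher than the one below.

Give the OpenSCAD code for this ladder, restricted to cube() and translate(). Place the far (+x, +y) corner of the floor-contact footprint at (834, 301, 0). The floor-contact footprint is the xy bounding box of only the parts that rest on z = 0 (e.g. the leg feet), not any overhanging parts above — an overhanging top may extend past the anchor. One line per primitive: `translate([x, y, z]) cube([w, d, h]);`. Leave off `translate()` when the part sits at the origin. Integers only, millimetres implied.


translate([356, 236, 0]) cube([49, 65, 2581]);
translate([785, 236, 0]) cube([49, 65, 2581]);
translate([405, 236, 273]) cube([380, 65, 29]);
translate([405, 236, 570]) cube([380, 65, 29]);
translate([405, 236, 867]) cube([380, 65, 29]);
translate([405, 236, 1164]) cube([380, 65, 29]);
translate([405, 236, 1461]) cube([380, 65, 29]);
translate([405, 236, 1758]) cube([380, 65, 29]);
translate([405, 236, 2055]) cube([380, 65, 29]);
translate([405, 236, 2352]) cube([380, 65, 29]);


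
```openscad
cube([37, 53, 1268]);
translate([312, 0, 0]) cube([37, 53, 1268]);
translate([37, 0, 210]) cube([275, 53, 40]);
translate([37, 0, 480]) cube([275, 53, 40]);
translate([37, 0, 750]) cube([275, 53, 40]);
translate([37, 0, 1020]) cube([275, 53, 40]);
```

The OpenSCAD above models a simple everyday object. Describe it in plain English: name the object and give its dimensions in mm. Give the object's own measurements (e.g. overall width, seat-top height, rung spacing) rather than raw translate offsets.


A straight ladder. Two 37×53 mm vertical rails, 1268 mm tall, stand 349 mm apart (outside-to-outside) with their front faces coplanar on the −y side. 4 rungs, each 53 mm deep and 40 mm tall, span between the inner faces of the rails, front faces flush with the rails. The lowest rung's underside is at z = 210 mm and rungs are spaced 270 mm apart (underside to underside).


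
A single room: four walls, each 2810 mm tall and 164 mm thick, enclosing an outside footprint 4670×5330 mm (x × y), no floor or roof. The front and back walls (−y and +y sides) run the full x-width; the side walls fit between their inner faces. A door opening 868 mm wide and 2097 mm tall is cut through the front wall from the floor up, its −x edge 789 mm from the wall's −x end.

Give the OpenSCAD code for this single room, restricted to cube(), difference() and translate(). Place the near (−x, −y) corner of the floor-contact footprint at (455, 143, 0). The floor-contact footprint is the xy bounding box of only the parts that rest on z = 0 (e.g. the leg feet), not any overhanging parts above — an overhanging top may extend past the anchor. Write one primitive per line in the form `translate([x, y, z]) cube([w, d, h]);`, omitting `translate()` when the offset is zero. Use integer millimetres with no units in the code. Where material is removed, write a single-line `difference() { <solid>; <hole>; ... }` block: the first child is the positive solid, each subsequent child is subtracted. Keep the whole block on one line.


difference() { translate([455, 143, 0]) cube([4670, 164, 2810]); translate([1244, 143, 0]) cube([868, 164, 2097]); }
translate([455, 5309, 0]) cube([4670, 164, 2810]);
translate([455, 307, 0]) cube([164, 5002, 2810]);
translate([4961, 307, 0]) cube([164, 5002, 2810]);


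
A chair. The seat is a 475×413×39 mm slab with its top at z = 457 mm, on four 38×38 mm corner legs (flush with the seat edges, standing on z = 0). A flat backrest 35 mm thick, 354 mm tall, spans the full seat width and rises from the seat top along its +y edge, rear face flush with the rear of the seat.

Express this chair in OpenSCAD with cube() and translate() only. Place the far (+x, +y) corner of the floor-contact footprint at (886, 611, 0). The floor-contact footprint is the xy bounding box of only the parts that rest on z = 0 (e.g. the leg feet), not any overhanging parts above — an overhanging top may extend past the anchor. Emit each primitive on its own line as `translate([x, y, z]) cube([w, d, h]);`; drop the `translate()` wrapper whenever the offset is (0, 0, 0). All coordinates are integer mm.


translate([411, 198, 418]) cube([475, 413, 39]);
translate([411, 198, 0]) cube([38, 38, 418]);
translate([848, 198, 0]) cube([38, 38, 418]);
translate([411, 573, 0]) cube([38, 38, 418]);
translate([848, 573, 0]) cube([38, 38, 418]);
translate([411, 576, 457]) cube([475, 35, 354]);


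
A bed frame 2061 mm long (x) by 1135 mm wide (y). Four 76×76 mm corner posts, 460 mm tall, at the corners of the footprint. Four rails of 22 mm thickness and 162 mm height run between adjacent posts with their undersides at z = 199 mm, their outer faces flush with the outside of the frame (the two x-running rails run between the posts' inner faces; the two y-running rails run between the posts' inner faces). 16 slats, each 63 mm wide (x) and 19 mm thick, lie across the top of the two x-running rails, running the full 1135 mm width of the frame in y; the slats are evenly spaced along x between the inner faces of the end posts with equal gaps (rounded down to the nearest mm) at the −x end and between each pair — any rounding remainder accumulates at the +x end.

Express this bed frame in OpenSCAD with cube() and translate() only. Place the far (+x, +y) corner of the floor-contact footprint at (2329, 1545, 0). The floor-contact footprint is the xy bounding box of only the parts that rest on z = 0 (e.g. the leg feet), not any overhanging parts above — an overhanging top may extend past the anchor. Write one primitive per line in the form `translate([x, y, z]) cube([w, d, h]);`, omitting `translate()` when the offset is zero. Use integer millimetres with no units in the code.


translate([268, 410, 0]) cube([76, 76, 460]);
translate([268, 1469, 0]) cube([76, 76, 460]);
translate([2253, 410, 0]) cube([76, 76, 460]);
translate([2253, 1469, 0]) cube([76, 76, 460]);
translate([344, 410, 199]) cube([1909, 22, 162]);
translate([344, 1523, 199]) cube([1909, 22, 162]);
translate([268, 486, 199]) cube([22, 983, 162]);
translate([2307, 486, 199]) cube([22, 983, 162]);
translate([397, 410, 361]) cube([63, 1135, 19]);
translate([513, 410, 361]) cube([63, 1135, 19]);
translate([629, 410, 361]) cube([63, 1135, 19]);
translate([745, 410, 361]) cube([63, 1135, 19]);
translate([861, 410, 361]) cube([63, 1135, 19]);
translate([977, 410, 361]) cube([63, 1135, 19]);
translate([1093, 410, 361]) cube([63, 1135, 19]);
translate([1209, 410, 361]) cube([63, 1135, 19]);
translate([1325, 410, 361]) cube([63, 1135, 19]);
translate([1441, 410, 361]) cube([63, 1135, 19]);
translate([1557, 410, 361]) cube([63, 1135, 19]);
translate([1673, 410, 361]) cube([63, 1135, 19]);
translate([1789, 410, 361]) cube([63, 1135, 19]);
translate([1905, 410, 361]) cube([63, 1135, 19]);
translate([2021, 410, 361]) cube([63, 1135, 19]);
translate([2137, 410, 361]) cube([63, 1135, 19]);


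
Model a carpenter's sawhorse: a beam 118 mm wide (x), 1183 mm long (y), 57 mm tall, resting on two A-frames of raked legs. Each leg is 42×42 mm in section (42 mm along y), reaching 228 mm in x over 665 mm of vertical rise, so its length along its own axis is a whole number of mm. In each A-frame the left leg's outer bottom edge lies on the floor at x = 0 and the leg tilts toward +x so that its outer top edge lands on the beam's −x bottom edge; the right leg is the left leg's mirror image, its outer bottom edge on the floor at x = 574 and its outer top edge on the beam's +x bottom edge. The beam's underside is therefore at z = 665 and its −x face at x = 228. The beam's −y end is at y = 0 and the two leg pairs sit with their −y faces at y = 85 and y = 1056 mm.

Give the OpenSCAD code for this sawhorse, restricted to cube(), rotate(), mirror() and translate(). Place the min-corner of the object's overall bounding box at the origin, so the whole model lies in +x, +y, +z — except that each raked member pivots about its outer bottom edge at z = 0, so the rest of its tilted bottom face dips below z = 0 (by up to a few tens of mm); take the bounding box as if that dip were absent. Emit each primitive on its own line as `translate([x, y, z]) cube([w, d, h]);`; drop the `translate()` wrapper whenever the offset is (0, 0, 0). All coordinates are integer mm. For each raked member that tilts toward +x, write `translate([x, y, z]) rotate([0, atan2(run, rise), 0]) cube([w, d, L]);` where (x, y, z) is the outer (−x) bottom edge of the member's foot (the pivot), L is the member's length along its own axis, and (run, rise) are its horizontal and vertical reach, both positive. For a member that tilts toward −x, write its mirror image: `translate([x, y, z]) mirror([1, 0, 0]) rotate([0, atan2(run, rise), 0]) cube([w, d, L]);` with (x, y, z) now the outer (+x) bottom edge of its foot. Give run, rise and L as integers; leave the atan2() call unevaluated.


// leg length = √(228² + 665²) = 703
// right-leg outer foot x = 2·228 + 118 = 574
// beam min-corner = (228, 0, 665)
translate([228, 0, 665]) cube([118, 1183, 57]);
translate([0, 85, 0]) rotate([0, atan2(228, 665), 0]) cube([42, 42, 703]);
translate([574, 85, 0]) mirror([1, 0, 0]) rotate([0, atan2(228, 665), 0]) cube([42, 42, 703]);
translate([0, 1056, 0]) rotate([0, atan2(228, 665), 0]) cube([42, 42, 703]);
translate([574, 1056, 0]) mirror([1, 0, 0]) rotate([0, atan2(228, 665), 0]) cube([42, 42, 703]);


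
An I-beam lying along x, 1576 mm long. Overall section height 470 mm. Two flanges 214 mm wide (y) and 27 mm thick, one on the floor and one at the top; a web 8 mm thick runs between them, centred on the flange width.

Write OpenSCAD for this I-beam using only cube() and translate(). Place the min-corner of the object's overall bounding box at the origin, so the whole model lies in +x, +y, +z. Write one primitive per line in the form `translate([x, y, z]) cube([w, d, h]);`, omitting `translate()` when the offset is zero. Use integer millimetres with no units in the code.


cube([1576, 214, 27]);
translate([0, 103, 27]) cube([1576, 8, 416]);
translate([0, 0, 443]) cube([1576, 214, 27]);


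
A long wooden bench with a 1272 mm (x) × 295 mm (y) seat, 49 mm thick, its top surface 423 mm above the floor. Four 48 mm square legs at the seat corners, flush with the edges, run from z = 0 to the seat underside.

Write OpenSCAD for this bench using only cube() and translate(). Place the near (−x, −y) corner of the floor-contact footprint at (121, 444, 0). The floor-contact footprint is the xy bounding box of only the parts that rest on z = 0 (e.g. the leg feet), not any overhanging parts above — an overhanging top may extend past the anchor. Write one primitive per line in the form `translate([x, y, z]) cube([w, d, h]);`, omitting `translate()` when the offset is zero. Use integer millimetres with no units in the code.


// leg_h = 423 − 49 = 374
translate([121, 444, 374]) cube([1272, 295, 49]);
translate([121, 444, 0]) cube([48, 48, 374]);
translate([121, 691, 0]) cube([48, 48, 374]);
translate([1345, 444, 0]) cube([48, 48, 374]);
translate([1345, 691, 0]) cube([48, 48, 374]);


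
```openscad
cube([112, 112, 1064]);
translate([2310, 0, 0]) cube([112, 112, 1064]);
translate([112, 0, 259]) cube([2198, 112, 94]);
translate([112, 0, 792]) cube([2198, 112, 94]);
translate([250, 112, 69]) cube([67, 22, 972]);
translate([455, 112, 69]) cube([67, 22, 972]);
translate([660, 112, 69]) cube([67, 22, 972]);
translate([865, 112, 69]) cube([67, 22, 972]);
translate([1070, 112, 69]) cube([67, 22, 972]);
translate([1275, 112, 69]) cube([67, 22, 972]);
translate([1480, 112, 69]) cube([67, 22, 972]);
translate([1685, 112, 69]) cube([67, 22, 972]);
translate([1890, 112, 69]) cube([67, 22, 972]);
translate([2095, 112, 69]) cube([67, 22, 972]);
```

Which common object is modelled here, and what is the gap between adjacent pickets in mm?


A fence section. The picket gap is 138 mm.

Two posts, two rails, 10 pickets — a fence section. Span 2198 mm holds 10 pickets of 67 mm with 11 equal gaps: ⌊(2198 − 10·67) / 11⌋ = 138 mm.


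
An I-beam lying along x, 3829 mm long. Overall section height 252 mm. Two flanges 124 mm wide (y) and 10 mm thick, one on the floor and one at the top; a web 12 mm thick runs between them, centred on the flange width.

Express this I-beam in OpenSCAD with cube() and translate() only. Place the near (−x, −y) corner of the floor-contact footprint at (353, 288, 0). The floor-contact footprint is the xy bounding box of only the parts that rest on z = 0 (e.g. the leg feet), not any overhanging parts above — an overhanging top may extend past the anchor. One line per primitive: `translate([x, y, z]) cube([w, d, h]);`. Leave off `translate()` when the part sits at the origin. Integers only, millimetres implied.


translate([353, 288, 0]) cube([3829, 124, 10]);
translate([353, 344, 10]) cube([3829, 12, 232]);
translate([353, 288, 242]) cube([3829, 124, 10]);


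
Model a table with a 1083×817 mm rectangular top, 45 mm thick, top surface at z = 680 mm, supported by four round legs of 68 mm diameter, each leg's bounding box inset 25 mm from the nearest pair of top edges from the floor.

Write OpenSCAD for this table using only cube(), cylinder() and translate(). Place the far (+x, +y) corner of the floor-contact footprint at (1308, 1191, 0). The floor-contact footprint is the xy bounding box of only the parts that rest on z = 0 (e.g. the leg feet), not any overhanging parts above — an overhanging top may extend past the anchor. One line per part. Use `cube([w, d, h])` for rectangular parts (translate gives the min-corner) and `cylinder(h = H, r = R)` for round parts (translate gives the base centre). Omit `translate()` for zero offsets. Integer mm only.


translate([250, 399, 635]) cube([1083, 817, 45]);
translate([309, 458, 0]) cylinder(h = 635, r = 34);
translate([1274, 458, 0]) cylinder(h = 635, r = 34);
translate([309, 1157, 0]) cylinder(h = 635, r = 34);
translate([1274, 1157, 0]) cylinder(h = 635, r = 34);


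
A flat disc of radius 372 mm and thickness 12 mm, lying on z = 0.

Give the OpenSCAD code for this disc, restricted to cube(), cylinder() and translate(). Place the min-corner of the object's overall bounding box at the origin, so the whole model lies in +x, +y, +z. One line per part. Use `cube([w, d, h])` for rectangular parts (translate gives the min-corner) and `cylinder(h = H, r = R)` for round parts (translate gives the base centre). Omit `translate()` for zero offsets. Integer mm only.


translate([372, 372, 0]) cylinder(h = 12, r = 372);


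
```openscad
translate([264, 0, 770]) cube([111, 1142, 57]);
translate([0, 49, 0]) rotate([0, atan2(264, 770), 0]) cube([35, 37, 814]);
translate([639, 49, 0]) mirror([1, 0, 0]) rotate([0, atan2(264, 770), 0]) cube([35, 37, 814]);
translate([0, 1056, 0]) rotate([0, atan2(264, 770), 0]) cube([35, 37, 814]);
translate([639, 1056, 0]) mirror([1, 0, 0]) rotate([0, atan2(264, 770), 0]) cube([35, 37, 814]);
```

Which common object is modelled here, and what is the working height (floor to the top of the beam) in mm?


A sawhorse. The overall height is 827 mm.

A beam across two mirrored pairs of raked legs — a sawhorse. The beam's underside is at z = 770 (matching the legs' vertical rise in atan2(264, 770)) and the beam is 57 mm tall, so its top is at 770 + 57 = 827 mm. The raked legs top out at the beam's underside, so that is the highest point.


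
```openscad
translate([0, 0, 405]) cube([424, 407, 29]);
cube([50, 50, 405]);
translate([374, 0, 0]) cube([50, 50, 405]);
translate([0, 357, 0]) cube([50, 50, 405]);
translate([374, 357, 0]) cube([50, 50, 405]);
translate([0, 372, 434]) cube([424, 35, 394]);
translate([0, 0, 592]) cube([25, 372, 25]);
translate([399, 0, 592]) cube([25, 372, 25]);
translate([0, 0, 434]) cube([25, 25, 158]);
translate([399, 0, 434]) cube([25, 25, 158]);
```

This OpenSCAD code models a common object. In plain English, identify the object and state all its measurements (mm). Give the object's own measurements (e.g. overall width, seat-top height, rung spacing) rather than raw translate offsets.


A chair. The seat is a 424×407×29 mm slab with its top at z = 434 mm, on four 50×50 mm corner legs (flush with the seat edges, standing on z = 0). A flat backrest 35 mm thick, 394 mm tall, spans the full seat width and rises from the seat top along its +y edge, rear face flush with the rear of the seat. Two armrests of 25×25 mm section run along each side from the seat's front edge to the front of the backrest, top faces 183 mm above the seat top and outer faces flush with the seat's x-edges; a 25×25 mm post under the front of each armrest stands on the seat at the front corner.


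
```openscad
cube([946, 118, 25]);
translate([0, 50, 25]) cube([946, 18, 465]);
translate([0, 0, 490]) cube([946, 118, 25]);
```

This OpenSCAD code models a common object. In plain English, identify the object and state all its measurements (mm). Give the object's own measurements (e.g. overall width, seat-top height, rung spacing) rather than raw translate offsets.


An I-beam lying along x, 946 mm long. Overall section height 515 mm. Two flanges 118 mm wide (y) and 25 mm thick, one on the floor and one at the top; a web 18 mm thick runs between them, centred on the flange width.


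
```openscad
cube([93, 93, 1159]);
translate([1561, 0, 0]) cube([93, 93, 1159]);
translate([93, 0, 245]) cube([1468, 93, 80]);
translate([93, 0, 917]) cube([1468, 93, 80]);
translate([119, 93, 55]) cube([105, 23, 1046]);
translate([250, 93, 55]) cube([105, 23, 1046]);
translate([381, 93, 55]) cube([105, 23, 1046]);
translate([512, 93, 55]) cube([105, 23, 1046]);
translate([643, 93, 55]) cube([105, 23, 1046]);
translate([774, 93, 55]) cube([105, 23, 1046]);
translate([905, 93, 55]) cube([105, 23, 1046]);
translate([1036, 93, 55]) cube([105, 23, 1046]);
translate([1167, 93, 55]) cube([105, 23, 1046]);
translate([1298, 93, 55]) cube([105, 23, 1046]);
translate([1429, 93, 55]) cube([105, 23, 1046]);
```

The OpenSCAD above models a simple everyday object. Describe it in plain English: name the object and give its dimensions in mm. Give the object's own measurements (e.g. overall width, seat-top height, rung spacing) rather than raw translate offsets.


A fence section. Two 93×93 mm posts, 1159 mm tall, stand on the floor with a clear span of 1468 mm between their inner faces. Two horizontal rails of 93×80 mm section span the gap between the posts with their undersides at z = 245 mm and z = 917 mm, flush with the posts' −y face. 11 pickets, each 105 mm wide, 23 mm thick and 1046 mm tall, are fixed to the +y face of the rails with their bottoms at z = 55 mm, spaced across the span with a 26 mm gap after the −x post and between neighbouring pickets, with 27 mm left before the +x post.


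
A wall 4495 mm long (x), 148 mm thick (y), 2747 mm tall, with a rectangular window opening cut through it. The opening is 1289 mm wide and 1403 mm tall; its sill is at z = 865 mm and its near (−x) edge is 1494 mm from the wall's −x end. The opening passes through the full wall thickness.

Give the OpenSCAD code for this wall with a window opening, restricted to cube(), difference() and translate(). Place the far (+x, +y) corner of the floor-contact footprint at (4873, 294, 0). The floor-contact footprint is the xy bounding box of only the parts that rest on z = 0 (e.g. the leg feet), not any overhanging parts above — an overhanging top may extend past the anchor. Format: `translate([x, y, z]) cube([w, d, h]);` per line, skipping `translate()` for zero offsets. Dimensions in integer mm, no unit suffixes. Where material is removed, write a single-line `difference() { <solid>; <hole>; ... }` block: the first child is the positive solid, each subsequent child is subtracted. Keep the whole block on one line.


difference() { translate([378, 146, 0]) cube([4495, 148, 2747]); translate([1872, 146, 865]) cube([1289, 148, 1403]); }


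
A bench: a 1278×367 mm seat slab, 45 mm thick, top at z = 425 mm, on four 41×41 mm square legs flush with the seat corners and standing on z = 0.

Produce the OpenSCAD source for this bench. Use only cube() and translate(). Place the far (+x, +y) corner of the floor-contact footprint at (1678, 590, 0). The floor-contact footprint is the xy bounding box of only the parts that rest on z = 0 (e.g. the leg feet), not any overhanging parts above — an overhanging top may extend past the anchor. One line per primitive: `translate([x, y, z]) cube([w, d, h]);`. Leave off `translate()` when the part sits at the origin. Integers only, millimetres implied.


// leg_h = 425 − 45 = 380
translate([400, 223, 380]) cube([1278, 367, 45]);
translate([400, 223, 0]) cube([41, 41, 380]);
translate([400, 549, 0]) cube([41, 41, 380]);
translate([1637, 223, 0]) cube([41, 41, 380]);
translate([1637, 549, 0]) cube([41, 41, 380]);


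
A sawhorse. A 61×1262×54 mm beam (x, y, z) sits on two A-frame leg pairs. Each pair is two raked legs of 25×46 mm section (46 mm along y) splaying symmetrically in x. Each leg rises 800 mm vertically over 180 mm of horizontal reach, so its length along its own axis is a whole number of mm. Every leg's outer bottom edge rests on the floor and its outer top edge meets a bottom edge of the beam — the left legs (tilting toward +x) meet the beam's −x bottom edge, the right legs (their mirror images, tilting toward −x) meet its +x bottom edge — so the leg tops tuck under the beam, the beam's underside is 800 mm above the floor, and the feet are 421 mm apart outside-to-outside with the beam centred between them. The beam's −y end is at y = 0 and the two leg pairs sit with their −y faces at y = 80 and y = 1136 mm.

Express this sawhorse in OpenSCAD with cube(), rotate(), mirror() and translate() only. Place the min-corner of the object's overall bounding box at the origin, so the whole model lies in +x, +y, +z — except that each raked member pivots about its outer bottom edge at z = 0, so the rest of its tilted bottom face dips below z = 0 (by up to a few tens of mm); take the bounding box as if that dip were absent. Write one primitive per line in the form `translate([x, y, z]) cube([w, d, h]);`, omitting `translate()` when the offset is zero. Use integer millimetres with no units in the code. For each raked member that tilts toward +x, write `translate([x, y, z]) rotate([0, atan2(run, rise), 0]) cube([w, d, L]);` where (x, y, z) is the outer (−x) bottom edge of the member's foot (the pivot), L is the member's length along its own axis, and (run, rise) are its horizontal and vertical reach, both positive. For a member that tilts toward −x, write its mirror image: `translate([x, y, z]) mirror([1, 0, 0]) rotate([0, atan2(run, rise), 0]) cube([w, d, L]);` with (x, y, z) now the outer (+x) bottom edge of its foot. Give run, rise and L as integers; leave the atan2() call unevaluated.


// leg length = √(180² + 800²) = 820
// right-leg outer foot x = 2·180 + 61 = 421
// beam min-corner = (180, 0, 800)
translate([180, 0, 800]) cube([61, 1262, 54]);
translate([0, 80, 0]) rotate([0, atan2(180, 800), 0]) cube([25, 46, 820]);
translate([421, 80, 0]) mirror([1, 0, 0]) rotate([0, atan2(180, 800), 0]) cube([25, 46, 820]);
translate([0, 1136, 0]) rotate([0, atan2(180, 800), 0]) cube([25, 46, 820]);
translate([421, 1136, 0]) mirror([1, 0, 0]) rotate([0, atan2(180, 800), 0]) cube([25, 46, 820]);
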